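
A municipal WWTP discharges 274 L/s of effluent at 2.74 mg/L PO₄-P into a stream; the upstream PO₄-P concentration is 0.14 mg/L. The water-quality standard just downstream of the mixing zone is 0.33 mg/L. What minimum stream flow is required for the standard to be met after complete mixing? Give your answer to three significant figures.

3480 L/s

Set C_mix = 0.33: (Q·0.1400 + 274.0·2.740) / (Q + 274.0) = 0.33
→ Q = 274.0·(2.740 − 0.33)/(0.33 − 0.1400) = 3475 L/s.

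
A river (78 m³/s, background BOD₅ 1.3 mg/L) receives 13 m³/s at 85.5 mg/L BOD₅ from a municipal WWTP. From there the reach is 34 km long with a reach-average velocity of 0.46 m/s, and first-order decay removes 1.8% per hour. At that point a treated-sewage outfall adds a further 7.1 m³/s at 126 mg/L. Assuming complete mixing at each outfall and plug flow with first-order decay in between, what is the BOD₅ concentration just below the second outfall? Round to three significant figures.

Mass balance: C = (78.00·1.300 + 13.00·85.50) / 91.00 = 1213/91.00 = 13.33 mg/L; combined flow 91.00 m³/s.
Travel time t = 34·1000 / 0.46 = 73910 s = 20.53 h.
1.8%/h lost → k = −ln(1 − 0.018) = 0.01816 h⁻¹.
Applying C = C₀e^(−kt): 13.33 × 0.6887 = 9.180 mg/L.
Second outfall: C = (91.00·9.180 + 7.100·126.0)/98.10 = 17.63 mg/L.

17.6 mg/L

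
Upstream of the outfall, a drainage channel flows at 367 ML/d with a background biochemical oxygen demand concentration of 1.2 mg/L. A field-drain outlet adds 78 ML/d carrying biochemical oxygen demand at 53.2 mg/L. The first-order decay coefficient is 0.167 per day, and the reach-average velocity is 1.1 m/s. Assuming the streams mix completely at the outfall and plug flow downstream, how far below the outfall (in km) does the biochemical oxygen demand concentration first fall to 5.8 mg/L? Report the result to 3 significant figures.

Conservation of mass: C = (367.0·1.200 + 78.00·53.20) / 445.0 = 4590/445.0 = 10.31 mg/L.
Set 10.31·exp(−k·t) = 5.8 → t = ln(10.31/5.8)/k = 297800 s = 82.74 h.
Distance = v·t = 1.1·297800 = 327600 m = 327.6 km.

328 km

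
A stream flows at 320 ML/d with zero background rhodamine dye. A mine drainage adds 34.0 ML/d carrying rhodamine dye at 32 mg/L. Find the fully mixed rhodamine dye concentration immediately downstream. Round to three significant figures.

3.07 mg/L

Mixed concentration C = ΣQC/ΣQ = (320.0·0 + 34.00·32.00) / 354.0 = 1088/354.0 = 3.073 mg/L.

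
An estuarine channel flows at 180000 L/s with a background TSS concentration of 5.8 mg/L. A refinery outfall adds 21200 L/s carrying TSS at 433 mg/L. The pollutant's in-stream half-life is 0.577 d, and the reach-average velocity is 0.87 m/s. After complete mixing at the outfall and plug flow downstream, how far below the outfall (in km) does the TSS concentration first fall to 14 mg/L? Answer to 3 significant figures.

After mixing, C = (180000·5.800 + 21200·433.0) / 201200 = 10220000/201200 = 50.81 mg/L.
Half-life 0.577 d → k = ln 2 / 0.577 = 1.201 d⁻¹.
Set 50.81·exp(−k·t) = 14 → t = ln(50.81/14)/k = 92710 s = 25.75 h.
Distance = v·t = 0.87·92710 = 80660 m = 80.66 km.

80.7 km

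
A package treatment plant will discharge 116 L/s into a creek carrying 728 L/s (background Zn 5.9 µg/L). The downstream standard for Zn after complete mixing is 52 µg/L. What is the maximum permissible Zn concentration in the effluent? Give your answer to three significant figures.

At the limit, (Qr·Cr + Qe·Cₑ)/(Qr + Qe) = 52:
Cₑ = (844.0·52 − 728.0·5.900) / 116.0 = 341.3 µg/L.

341 µg/L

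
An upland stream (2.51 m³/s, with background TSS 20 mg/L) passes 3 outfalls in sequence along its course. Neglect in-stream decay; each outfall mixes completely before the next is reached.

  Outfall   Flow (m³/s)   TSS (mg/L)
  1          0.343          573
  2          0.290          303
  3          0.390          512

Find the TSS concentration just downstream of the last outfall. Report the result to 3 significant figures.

Below outfall 1: Q → 2.853 m³/s, C = (2.510·20.00 + 0.3430·573.0)/2.853 = 86.48 mg/L.
Below outfall 2: Q → 3.143 m³/s, C = (2.853·86.48 + 0.2900·303.0)/3.143 = 106.5 mg/L.
Below outfall 3: Q → 3.533 m³/s, C = (3.143·106.5 + 0.3900·512.0)/3.533 = 151.2 mg/L.

151 mg/L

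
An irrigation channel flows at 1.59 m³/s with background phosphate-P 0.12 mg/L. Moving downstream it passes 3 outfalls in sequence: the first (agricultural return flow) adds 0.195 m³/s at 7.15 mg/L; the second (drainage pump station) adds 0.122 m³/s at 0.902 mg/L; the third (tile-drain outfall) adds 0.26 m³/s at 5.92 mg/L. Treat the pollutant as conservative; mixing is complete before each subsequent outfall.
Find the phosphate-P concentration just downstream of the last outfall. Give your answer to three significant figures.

Outfall 1: combined Q = 1.785 m³/s; C = (1.590·0.1200 + 0.1950·7.150)/1.785 = 0.8880 mg/L.
Outfall 2: combined Q = 1.907 m³/s; C = (1.785·0.8880 + 0.1220·0.9020)/1.907 = 0.8889 mg/L.
Outfall 3: combined Q = 2.167 m³/s; C = (1.907·0.8889 + 0.2600·5.920)/2.167 = 1.493 mg/L.

1.49 mg/L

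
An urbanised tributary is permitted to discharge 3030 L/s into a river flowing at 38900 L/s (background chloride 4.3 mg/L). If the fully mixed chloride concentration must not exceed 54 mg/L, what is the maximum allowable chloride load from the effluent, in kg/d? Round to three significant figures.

181000 kg/d

Mass balance at the limit: 38900·4.300 + 3030·Cₑ = 41930·54 → Cₑ = 692.1 mg/L.
3030 L/s = 3.030 m³/s. Load = 3.030 m³/s × 692.1 g/m³ × 86 400 s/d = 181200 kg/d.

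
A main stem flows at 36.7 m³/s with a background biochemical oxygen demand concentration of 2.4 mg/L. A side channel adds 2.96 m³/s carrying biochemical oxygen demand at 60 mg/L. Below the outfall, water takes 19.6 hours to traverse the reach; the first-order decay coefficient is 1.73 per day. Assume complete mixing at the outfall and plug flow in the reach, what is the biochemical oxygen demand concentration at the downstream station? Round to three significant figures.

1.63 mg/L

After mixing, C = (36.70·2.400 + 2.960·60.00) / 39.66 = 265.7/39.66 = 6.699 mg/L.
First-order decay: C = 6.699·exp(−k·t) = 6.699·0.2435 = 1.631 mg/L.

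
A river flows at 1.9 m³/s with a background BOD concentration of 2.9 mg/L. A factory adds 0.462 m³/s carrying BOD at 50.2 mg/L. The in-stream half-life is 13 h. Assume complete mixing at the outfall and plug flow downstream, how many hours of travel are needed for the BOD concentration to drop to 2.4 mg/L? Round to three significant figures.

Flow-weighted average: C = (1.900·2.900 + 0.4620·50.20) / 2.362 = 28.70/2.362 = 12.15 mg/L.
Half-life 13 h → k = ln 2 / 13 = 0.05332 h⁻¹ = 1.280 d⁻¹.
12.15·exp(−k·t) = 2.4 → t = ln(12.15/2.4)/k = 109500 s = 30.42 h.

30.4 h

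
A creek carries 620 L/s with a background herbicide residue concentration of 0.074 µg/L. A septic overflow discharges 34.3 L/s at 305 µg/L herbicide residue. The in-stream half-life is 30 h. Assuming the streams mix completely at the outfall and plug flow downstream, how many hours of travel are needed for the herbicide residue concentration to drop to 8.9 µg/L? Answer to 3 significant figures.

25.5 h

Mixed concentration C = ΣQC/ΣQ = (620.0·0.07400 + 34.30·305.0) / 654.3 = 10510/654.3 = 16.06 µg/L.
Half-life 30 h → k = ln 2 / 30 = 0.02310 h⁻¹ = 0.5545 d⁻¹.
16.06·exp(−k·t) = 8.9 → t = ln(16.06/8.9)/k = 91960 s = 25.55 h.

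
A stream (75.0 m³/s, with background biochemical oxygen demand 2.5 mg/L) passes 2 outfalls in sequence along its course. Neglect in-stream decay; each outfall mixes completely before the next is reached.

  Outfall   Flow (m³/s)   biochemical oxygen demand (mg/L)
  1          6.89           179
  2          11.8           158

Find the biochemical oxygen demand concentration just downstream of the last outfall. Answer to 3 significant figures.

Below outfall 1: Q → 81.89 m³/s, C = (75.00·2.500 + 6.890·179.0)/81.89 = 17.35 mg/L.
Below outfall 2: Q → 93.69 m³/s, C = (81.89·17.35 + 11.80·158.0)/93.69 = 35.06 mg/L.

35.1 mg/L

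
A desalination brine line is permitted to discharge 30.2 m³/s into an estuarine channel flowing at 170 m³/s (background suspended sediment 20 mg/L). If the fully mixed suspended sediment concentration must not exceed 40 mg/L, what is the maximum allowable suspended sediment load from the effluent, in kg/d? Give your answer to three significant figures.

Mass balance at the limit: 170.0·20.00 + 30.20·Cₑ = 200.2·40 → Cₑ = 152.6 mg/L.
Load = 30.20 m³/s × 152.6 g/m³ × 86 400 s/d = 398100 kg/d.

398000 kg/d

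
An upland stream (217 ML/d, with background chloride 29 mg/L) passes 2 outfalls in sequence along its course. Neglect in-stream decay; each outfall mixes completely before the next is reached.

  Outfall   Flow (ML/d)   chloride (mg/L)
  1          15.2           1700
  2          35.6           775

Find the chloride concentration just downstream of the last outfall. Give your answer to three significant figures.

223 mg/L

Below outfall 1: Q → 232.2 ML/d, C = (217.0·29.00 + 15.20·1700)/232.2 = 138.4 mg/L.
Below outfall 2: Q → 267.8 ML/d, C = (232.2·138.4 + 35.60·775.0)/267.8 = 223.0 mg/L.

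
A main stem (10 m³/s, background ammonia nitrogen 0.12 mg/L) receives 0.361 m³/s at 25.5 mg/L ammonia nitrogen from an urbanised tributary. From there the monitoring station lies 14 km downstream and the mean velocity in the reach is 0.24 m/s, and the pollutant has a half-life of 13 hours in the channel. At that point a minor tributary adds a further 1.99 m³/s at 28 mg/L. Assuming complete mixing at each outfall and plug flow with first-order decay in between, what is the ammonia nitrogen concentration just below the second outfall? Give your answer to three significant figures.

Conservation of mass: C = (10.00·0.1200 + 0.3610·25.50) / 10.36 = 10.41/10.36 = 1.004 mg/L; combined flow 10.36 m³/s.
Travel time t = 14·1000 / 0.24 = 58330 s = 16.20 h.
Half-life 13 h → k = ln 2 / 13 = 0.05332 h⁻¹ = 1.280 d⁻¹.
Decay over the reach: 1.004·exp(−kt) = 1.004·0.4215 = 0.4233 mg/L.
At the second outfall, C = (10.36·0.4233 + 1.990·28.00) / (10.36 + 1.990) = 4.866 mg/L.

4.87 mg/L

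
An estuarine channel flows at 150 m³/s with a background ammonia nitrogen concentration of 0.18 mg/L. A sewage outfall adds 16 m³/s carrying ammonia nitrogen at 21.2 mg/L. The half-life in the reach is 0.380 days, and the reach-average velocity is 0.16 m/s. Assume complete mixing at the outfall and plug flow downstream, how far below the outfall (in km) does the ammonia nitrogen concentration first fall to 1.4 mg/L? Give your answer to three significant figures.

3.45 km

Mixed concentration C = ΣQC/ΣQ = (150.0·0.1800 + 16.00·21.20) / 166.0 = 366.2/166.0 = 2.206 mg/L.
Half-life 0.380 d → k = ln 2 / 0.380 = 1.824 d⁻¹.
Set 2.206·exp(−k·t) = 1.4 → t = ln(2.206/1.4)/k = 21540 s = 5.983 h.
Distance = v·t = 0.16·21540 = 3446 m = 3.446 km.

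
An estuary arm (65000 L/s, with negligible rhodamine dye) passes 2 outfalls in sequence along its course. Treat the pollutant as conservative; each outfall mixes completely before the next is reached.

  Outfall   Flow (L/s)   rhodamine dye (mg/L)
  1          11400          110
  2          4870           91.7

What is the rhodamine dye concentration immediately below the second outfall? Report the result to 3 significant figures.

20.9 mg/L

After outfall 1: Q = 65000 + 11400 = 76400 L/s; C = (65000·0 + 11400·110.0)/76400 = 16.41 mg/L.
After outfall 2: Q = 76400 + 4870 = 81270 L/s; C = (76400·16.41 + 4870·91.70)/81270 = 20.93 mg/L.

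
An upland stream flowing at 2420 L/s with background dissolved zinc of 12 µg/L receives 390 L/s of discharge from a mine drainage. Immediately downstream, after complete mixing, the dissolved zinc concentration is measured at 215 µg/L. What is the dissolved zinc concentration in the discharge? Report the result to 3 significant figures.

Mass balance: 2420·12.00 + 390.0·Cₑ = 2810·215.0
→ Cₑ = (2810·215.0 − 2420·12.00) / 390.0 = 1475 µg/L.

1470 µg/L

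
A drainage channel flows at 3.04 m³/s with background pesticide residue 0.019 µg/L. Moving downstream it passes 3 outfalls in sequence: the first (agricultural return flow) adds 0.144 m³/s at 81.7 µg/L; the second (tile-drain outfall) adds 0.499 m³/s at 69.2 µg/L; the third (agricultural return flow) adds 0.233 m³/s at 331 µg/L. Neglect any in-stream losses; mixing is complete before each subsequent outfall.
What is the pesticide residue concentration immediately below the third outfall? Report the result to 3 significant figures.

31.5 µg/L

After outfall 1: Q = 3.040 + 0.1440 = 3.184 m³/s; C = (3.040·0.01900 + 0.1440·81.70)/3.184 = 3.713 µg/L.
After outfall 2: Q = 3.184 + 0.4990 = 3.683 m³/s; C = (3.184·3.713 + 0.4990·69.20)/3.683 = 12.59 µg/L.
After outfall 3: Q = 3.683 + 0.2330 = 3.916 m³/s; C = (3.683·12.59 + 0.2330·331.0)/3.916 = 31.53 µg/L.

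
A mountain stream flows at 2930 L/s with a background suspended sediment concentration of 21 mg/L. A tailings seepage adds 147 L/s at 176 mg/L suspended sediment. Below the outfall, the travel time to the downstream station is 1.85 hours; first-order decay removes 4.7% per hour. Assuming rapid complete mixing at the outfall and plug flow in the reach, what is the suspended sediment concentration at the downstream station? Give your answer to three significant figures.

26.0 mg/L

Mixed concentration C = ΣQC/ΣQ = (2930·21.00 + 147.0·176.0) / 3077 = 87400/3077 = 28.40 mg/L.
4.7%/h lost → k = −ln(1 − 0.047) = 0.04814 h⁻¹.
Applying C = C₀e^(−kt): 28.40 × 0.9148 = 25.98 mg/L.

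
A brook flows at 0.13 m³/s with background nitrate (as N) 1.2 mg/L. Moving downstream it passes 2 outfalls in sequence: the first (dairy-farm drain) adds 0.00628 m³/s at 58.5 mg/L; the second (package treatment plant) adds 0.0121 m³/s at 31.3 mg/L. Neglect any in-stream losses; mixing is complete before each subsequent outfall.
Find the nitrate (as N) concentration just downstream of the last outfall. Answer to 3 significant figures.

Outfall 1: combined Q = 0.1363 m³/s; C = (0.1300·1.200 + 0.006280·58.50)/0.1363 = 3.840 mg/L.
Outfall 2: combined Q = 0.1484 m³/s; C = (0.1363·3.840 + 0.01210·31.30)/0.1484 = 6.080 mg/L.

6.08 mg/L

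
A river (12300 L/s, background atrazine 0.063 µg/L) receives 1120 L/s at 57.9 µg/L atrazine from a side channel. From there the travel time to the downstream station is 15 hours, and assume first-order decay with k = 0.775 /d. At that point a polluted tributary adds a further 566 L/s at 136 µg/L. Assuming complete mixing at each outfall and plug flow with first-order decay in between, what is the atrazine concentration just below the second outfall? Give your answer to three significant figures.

8.39 µg/L

Mass balance: C = (12300·0.06300 + 1120·57.90) / 13420 = 65620/13420 = 4.890 µg/L; combined flow 13420 L/s.
First-order decay: C = 4.890·exp(−k·t) = 4.890·0.6161 = 3.013 µg/L.
At the second outfall, C = (13420·3.013 + 566.0·136.0) / (13420 + 566.0) = 8.394 µg/L.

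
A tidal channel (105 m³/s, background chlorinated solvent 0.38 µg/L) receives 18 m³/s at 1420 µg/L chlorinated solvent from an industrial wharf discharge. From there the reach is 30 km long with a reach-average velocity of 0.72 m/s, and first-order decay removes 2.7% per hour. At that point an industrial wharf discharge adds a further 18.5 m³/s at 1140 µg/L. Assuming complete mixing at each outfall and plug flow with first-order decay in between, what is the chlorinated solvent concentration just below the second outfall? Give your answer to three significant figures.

281 µg/L

Mixed concentration C = ΣQC/ΣQ = (105.0·0.3800 + 18.00·1420) / 123.0 = 25600/123.0 = 208.1 µg/L; combined flow 123.0 m³/s.
Travel time t = 30·1000 / 0.72 = 41670 s = 11.57 h.
2.7%/h lost → k = −ln(1 − 0.027) = 0.02737 h⁻¹.
Applying C = C₀e^(−kt): 208.1 × 0.7285 = 151.6 µg/L.
At the second outfall, C = (123.0·151.6 + 18.50·1140) / (123.0 + 18.50) = 280.8 µg/L.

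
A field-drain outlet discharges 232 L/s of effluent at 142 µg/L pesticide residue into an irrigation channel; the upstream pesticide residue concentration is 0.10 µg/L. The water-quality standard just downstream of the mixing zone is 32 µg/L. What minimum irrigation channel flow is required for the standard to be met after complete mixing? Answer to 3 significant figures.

800 L/s

Set C_mix = 32: (Q·0.1000 + 232.0·142.0) / (Q + 232.0) = 32
→ Q = 232.0·(142.0 − 32)/(32 − 0.1000) = 800.0 L/s.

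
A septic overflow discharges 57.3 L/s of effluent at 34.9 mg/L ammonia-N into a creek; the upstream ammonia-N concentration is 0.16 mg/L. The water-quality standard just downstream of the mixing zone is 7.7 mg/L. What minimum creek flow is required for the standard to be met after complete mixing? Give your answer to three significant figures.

207 L/s

Set C_mix = 7.7: (Q·0.1600 + 57.30·34.90) / (Q + 57.30) = 7.7
→ Q = 57.30·(34.90 − 7.7)/(7.7 − 0.1600) = 206.7 L/s.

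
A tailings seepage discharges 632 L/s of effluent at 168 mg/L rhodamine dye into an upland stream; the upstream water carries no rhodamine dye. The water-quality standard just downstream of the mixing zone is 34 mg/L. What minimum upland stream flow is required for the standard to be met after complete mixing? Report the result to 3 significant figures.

2490 L/s

Set C_mix = 34: (Q·0 + 632.0·168.0) / (Q + 632.0) = 34
→ Q = 632.0·(168.0 − 34)/(34 − 0) = 2491 L/s.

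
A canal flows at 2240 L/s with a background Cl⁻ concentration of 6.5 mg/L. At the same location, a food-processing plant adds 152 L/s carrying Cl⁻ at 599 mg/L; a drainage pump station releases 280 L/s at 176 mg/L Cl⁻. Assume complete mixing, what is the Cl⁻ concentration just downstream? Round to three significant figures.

58.0 mg/L

Flow-weighted average: C = (2240·6.500 + 152.0·599.0 + 280.0·176.0) / 2672 = 154900/2672 = 57.97 mg/L.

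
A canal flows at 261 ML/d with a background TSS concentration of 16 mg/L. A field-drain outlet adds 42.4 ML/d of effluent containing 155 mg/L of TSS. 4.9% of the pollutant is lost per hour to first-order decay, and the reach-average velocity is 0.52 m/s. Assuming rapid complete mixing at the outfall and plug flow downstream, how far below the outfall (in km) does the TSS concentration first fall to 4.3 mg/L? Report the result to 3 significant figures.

78.6 km

Flow-weighted average: C = (261.0·16.00 + 42.40·155.0) / 303.4 = 10750/303.4 = 35.43 mg/L.
4.9%/h lost → k = −ln(1 − 0.049) = 0.05024 h⁻¹.
Set 35.43·exp(−k·t) = 4.3 → t = ln(35.43/4.3)/k = 151100 s = 41.97 h.
Distance = v·t = 0.52·151100 = 78570 m = 78.57 km.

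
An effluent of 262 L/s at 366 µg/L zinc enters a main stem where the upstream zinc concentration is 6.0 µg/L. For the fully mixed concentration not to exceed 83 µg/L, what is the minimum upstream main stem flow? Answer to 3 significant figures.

Set C_mix = 83: (Q·6.000 + 262.0·366.0) / (Q + 262.0) = 83
→ Q = 262.0·(366.0 − 83)/(83 − 6.000) = 962.9 L/s.

963 L/s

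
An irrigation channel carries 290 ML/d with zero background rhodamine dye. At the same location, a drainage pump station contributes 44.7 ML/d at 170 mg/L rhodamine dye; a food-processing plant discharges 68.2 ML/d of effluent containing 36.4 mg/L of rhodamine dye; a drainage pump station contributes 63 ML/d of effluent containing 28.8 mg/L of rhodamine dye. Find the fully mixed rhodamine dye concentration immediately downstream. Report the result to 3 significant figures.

Mass balance: C = (290.0·0 + 44.70·170.0 + 68.20·36.40 + 63.00·28.80) / 465.9 = 11900/465.9 = 25.53 mg/L.

25.5 mg/L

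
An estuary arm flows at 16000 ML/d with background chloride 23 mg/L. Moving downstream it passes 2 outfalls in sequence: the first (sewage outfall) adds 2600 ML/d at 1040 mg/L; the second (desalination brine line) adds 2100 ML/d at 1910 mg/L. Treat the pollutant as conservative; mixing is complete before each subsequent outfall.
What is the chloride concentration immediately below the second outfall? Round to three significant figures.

342 mg/L

Below outfall 1: Q → 18600 ML/d, C = (16000·23.00 + 2600·1040)/18600 = 165.2 mg/L.
Below outfall 2: Q → 20700 ML/d, C = (18600·165.2 + 2100·1910)/20700 = 342.2 mg/L.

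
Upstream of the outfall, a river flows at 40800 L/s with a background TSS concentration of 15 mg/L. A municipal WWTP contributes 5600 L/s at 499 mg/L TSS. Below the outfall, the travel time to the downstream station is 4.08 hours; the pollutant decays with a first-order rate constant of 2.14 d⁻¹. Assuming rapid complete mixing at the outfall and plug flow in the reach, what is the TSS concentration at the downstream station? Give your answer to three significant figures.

Flow-weighted average: C = (40800·15.00 + 5600·499.0) / 46400 = 3406000/46400 = 73.41 mg/L.
First-order decay: C = 73.41·exp(−k·t) = 73.41·0.6950 = 51.02 mg/L.

51.0 mg/L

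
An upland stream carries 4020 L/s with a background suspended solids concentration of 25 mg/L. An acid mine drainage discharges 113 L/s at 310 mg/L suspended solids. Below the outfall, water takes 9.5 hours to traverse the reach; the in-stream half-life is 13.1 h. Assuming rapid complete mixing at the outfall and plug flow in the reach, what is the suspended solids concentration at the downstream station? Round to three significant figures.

19.8 mg/L

Mixed concentration C = ΣQC/ΣQ = (4020·25.00 + 113.0·310.0) / 4133 = 135500/4133 = 32.79 mg/L.
Half-life 13.1 h → k = ln 2 / 13.1 = 0.05291 h⁻¹ = 1.270 d⁻¹.
Decay over the reach: 32.79·exp(−kt) = 32.79·0.6049 = 19.84 mg/L.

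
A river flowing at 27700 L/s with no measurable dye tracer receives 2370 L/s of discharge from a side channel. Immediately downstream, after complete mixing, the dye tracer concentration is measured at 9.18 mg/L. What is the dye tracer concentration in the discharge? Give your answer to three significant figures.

116 mg/L

Mass balance: 27700·0 + 2370·Cₑ = 30070·9.180
→ Cₑ = (30070·9.180 − 27700·0) / 2370 = 116.5 mg/L.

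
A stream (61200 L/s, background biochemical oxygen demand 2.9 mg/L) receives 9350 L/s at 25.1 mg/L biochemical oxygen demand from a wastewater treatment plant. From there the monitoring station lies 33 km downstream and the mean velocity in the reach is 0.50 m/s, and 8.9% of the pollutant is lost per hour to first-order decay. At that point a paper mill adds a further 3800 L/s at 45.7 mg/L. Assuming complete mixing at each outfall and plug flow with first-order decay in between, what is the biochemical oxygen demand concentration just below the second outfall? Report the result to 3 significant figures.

3.34 mg/L

Mixed concentration C = ΣQC/ΣQ = (61200·2.900 + 9350·25.10) / 70550 = 412200/70550 = 5.842 mg/L; combined flow 70550 L/s.
Travel time t = 33·1000 / 0.50 = 66000 s = 18.33 h.
8.9%/h lost → k = −ln(1 − 0.089) = 0.09321 h⁻¹.
First-order decay: C = 5.842·exp(−k·t) = 5.842·0.1811 = 1.058 mg/L.
At the second outfall, C = (70550·1.058 + 3800·45.70) / (70550 + 3800) = 3.339 mg/L.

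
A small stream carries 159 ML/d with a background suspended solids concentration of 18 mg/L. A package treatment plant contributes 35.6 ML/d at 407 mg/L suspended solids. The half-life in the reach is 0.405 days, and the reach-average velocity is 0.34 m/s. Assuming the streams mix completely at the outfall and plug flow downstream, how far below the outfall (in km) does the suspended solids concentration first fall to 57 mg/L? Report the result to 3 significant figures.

Mass balance: C = (159.0·18.00 + 35.60·407.0) / 194.6 = 17350/194.6 = 89.16 mg/L.
Half-life 0.405 d → k = ln 2 / 0.405 = 1.711 d⁻¹.
Set 89.16·exp(−k·t) = 57 → t = ln(89.16/57)/k = 22590 s = 6.274 h.
Distance = v·t = 0.34·22590 = 7680 m = 7.680 km.

7.68 km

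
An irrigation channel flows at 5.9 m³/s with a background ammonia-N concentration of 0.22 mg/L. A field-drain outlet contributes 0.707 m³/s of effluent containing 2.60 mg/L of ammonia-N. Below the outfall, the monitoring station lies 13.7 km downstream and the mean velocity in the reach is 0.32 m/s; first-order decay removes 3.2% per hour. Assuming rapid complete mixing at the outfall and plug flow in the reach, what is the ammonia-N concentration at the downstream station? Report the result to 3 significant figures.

Mass balance: C = (5.900·0.2200 + 0.7070·2.600) / 6.607 = 3.136/6.607 = 0.4747 mg/L.
Travel time t = 13.7·1000 / 0.32 = 42810 s = 11.89 h.
3.2%/h lost → k = −ln(1 − 0.032) = 0.03252 h⁻¹.
After decay, C = 0.4747 × e^(−kt) = 0.4747 × 0.6792 = 0.3224 mg/L.

0.322 mg/L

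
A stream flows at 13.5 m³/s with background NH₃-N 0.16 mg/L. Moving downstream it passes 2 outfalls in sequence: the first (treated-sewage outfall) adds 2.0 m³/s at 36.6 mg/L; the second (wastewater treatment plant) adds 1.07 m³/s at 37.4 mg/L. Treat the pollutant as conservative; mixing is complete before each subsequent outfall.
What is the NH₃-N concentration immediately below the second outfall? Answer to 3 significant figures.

Outfall 1: combined Q = 15.50 m³/s; C = (13.50·0.1600 + 2.000·36.60)/15.50 = 4.862 mg/L.
Outfall 2: combined Q = 16.57 m³/s; C = (15.50·4.862 + 1.070·37.40)/16.57 = 6.963 mg/L.

6.96 mg/L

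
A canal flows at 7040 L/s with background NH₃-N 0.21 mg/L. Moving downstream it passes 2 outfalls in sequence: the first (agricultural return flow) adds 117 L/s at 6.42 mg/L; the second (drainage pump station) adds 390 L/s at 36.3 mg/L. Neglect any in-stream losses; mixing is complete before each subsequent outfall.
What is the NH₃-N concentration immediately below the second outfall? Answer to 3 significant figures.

After outfall 1: Q = 7040 + 117.0 = 7157 L/s; C = (7040·0.2100 + 117.0·6.420)/7157 = 0.3115 mg/L.
After outfall 2: Q = 7157 + 390.0 = 7547 L/s; C = (7157·0.3115 + 390.0·36.30)/7547 = 2.171 mg/L.

2.17 mg/L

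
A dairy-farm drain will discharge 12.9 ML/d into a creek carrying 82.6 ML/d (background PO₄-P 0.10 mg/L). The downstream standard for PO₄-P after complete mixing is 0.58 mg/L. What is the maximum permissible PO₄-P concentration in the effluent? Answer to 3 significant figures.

3.65 mg/L

At the limit, (Qr·Cr + Qe·Cₑ)/(Qr + Qe) = 0.58:
Cₑ = (95.50·0.58 − 82.60·0.1000) / 12.90 = 3.653 mg/L.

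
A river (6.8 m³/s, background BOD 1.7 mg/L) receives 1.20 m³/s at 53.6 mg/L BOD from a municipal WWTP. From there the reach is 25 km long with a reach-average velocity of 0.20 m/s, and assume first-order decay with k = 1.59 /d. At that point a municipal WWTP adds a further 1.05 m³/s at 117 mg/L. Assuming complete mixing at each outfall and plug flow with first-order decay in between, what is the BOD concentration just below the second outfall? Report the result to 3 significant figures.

Conservation of mass: C = (6.800·1.700 + 1.200·53.60) / 8.000 = 75.88/8.000 = 9.485 mg/L; combined flow 8.000 m³/s.
Travel time t = 25·1000 / 0.20 = 125000 s = 34.72 h.
Decay over the reach: 9.485·exp(−kt) = 9.485·0.1002 = 0.9506 mg/L.
At the second outfall, C = (8.000·0.9506 + 1.050·117.0) / (8.000 + 1.050) = 14.41 mg/L.

14.4 mg/L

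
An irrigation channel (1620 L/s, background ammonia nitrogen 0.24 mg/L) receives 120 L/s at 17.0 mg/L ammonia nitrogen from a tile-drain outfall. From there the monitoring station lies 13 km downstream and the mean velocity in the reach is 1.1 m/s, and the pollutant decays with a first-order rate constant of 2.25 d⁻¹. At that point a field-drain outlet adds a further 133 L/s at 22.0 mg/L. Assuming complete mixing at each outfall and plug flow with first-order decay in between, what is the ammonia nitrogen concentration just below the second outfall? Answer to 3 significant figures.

2.52 mg/L

Conservation of mass: C = (1620·0.2400 + 120.0·17.00) / 1740 = 2429/1740 = 1.396 mg/L; combined flow 1740 L/s.
Travel time t = 13·1000 / 1.1 = 11820 s = 3.283 h.
First-order decay: C = 1.396·exp(−k·t) = 1.396·0.7351 = 1.026 mg/L.
At the second outfall, C = (1740·1.026 + 133.0·22.00) / (1740 + 133.0) = 2.515 mg/L.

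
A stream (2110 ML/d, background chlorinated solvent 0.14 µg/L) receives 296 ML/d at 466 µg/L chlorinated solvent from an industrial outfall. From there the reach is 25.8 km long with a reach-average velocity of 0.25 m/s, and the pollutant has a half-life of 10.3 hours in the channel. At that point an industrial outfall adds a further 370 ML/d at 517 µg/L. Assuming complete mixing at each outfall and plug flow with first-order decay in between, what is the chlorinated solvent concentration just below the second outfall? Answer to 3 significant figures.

76.1 µg/L

Flow-weighted average: C = (2110·0.1400 + 296.0·466.0) / 2406 = 138200/2406 = 57.45 µg/L; combined flow 2406 ML/d.
Travel time t = 25.8·1000 / 0.25 = 103200 s = 28.67 h.
Half-life 10.3 h → k = ln 2 / 10.3 = 0.06730 h⁻¹ = 1.615 d⁻¹.
First-order decay: C = 57.45·exp(−k·t) = 57.45·0.1453 = 8.346 µg/L.
Second outfall: C = (2406·8.346 + 370.0·517.0)/2776 = 76.14 µg/L.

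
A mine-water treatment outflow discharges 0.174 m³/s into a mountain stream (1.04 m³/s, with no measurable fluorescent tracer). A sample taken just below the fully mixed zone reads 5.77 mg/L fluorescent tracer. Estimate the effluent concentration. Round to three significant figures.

Mass balance: 1.040·0 + 0.1740·Cₑ = 1.214·5.770
→ Cₑ = (1.214·5.770 − 1.040·0) / 0.1740 = 40.26 mg/L.

40.3 mg/L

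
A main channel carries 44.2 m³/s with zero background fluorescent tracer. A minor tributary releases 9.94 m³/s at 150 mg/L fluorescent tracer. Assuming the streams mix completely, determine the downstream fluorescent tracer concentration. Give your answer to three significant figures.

27.5 mg/L

After mixing, C = (44.20·0 + 9.940·150.0) / 54.14 = 1491/54.14 = 27.54 mg/L.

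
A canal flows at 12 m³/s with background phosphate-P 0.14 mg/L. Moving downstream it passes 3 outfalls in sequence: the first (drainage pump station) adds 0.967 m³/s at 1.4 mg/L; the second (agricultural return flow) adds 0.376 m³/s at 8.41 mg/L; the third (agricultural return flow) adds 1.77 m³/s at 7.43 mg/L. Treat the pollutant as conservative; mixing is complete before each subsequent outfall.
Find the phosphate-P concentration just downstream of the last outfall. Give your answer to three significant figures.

1.28 mg/L

After outfall 1: Q = 12.00 + 0.9670 = 12.97 m³/s; C = (12.00·0.1400 + 0.9670·1.400)/12.97 = 0.2340 mg/L.
After outfall 2: Q = 12.97 + 0.3760 = 13.34 m³/s; C = (12.97·0.2340 + 0.3760·8.410)/13.34 = 0.4644 mg/L.
After outfall 3: Q = 13.34 + 1.770 = 15.11 m³/s; C = (13.34·0.4644 + 1.770·7.430)/15.11 = 1.280 mg/L.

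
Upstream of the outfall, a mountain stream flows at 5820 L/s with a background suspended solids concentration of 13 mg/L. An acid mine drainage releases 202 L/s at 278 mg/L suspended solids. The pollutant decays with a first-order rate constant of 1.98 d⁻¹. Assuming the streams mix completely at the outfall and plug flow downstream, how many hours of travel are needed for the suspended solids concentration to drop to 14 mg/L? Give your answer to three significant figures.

5.42 h

Mixed concentration C = ΣQC/ΣQ = (5820·13.00 + 202.0·278.0) / 6022 = 131800/6022 = 21.89 mg/L.
21.89·exp(−k·t) = 14 → t = ln(21.89/14)/k = 19500 s = 5.417 h.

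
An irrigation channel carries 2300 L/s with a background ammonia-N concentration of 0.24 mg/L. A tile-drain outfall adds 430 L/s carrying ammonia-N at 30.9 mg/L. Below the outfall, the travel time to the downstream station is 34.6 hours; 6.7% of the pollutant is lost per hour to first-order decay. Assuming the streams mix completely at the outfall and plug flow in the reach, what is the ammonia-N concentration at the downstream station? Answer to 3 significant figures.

Conservation of mass: C = (2300·0.2400 + 430.0·30.90) / 2730 = 13840/2730 = 5.069 mg/L.
6.7%/h lost → k = −ln(1 − 0.067) = 0.06935 h⁻¹.
Decay over the reach: 5.069·exp(−kt) = 5.069·0.09076 = 0.4601 mg/L.

0.460 mg/L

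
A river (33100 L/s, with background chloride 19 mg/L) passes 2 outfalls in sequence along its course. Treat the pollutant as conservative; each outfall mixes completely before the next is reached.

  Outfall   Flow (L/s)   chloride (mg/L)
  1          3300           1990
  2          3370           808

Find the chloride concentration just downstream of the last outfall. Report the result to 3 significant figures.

Below outfall 1: Q → 36400 L/s, C = (33100·19.00 + 3300·1990)/36400 = 197.7 mg/L.
Below outfall 2: Q → 39770 L/s, C = (36400·197.7 + 3370·808.0)/39770 = 249.4 mg/L.

249 mg/L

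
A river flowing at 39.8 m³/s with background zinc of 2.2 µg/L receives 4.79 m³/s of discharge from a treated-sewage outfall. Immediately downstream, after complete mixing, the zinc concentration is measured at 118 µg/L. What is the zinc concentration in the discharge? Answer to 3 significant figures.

Mass balance: 39.80·2.200 + 4.790·Cₑ = 44.59·118.0
→ Cₑ = (44.59·118.0 − 39.80·2.200) / 4.790 = 1080 µg/L.

1080 µg/L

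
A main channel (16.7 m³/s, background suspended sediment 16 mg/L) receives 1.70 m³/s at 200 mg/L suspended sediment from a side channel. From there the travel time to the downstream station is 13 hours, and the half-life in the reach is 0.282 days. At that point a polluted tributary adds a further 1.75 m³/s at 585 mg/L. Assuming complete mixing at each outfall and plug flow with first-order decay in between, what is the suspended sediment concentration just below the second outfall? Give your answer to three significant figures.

Mixed concentration C = ΣQC/ΣQ = (16.70·16.00 + 1.700·200.0) / 18.40 = 607.2/18.40 = 33.00 mg/L; combined flow 18.40 m³/s.
Half-life 0.282 d → k = ln 2 / 0.282 = 2.458 d⁻¹.
Decay over the reach: 33.00·exp(−kt) = 33.00·0.2641 = 8.716 mg/L.
At the second outfall, C = (18.40·8.716 + 1.750·585.0) / (18.40 + 1.750) = 58.77 mg/L.

58.8 mg/L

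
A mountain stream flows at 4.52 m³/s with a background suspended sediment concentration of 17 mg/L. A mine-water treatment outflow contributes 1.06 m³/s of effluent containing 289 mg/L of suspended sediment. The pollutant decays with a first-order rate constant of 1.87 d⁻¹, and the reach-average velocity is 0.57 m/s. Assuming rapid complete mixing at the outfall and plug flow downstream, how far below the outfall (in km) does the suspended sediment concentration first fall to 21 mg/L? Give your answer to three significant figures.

After mixing, C = (4.520·17.00 + 1.060·289.0) / 5.580 = 383.2/5.580 = 68.67 mg/L.
Set 68.67·exp(−k·t) = 21 → t = ln(68.67/21)/k = 54740 s = 15.21 h.
Distance = v·t = 0.57·54740 = 31200 m = 31.20 km.

31.2 km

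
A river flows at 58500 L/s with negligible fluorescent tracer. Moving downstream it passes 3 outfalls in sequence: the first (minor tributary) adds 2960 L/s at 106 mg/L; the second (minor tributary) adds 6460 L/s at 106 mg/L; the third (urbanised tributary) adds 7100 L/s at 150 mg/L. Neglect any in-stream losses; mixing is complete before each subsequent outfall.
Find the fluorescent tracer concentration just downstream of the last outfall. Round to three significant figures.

Below outfall 1: Q → 61460 L/s, C = (58500·0 + 2960·106.0)/61460 = 5.105 mg/L.
Below outfall 2: Q → 67920 L/s, C = (61460·5.105 + 6460·106.0)/67920 = 14.70 mg/L.
Below outfall 3: Q → 75020 L/s, C = (67920·14.70 + 7100·150.0)/75020 = 27.51 mg/L.

27.5 mg/L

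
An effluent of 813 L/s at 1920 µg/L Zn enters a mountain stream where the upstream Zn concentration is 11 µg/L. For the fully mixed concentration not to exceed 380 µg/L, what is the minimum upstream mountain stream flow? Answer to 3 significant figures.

Set C_mix = 380: (Q·11.00 + 813.0·1920) / (Q + 813.0) = 380
→ Q = 813.0·(1920 − 380)/(380 − 11.00) = 3393 L/s.

3390 L/s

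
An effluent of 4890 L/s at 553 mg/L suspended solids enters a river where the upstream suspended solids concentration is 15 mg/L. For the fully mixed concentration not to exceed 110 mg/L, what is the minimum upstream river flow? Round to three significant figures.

22800 L/s

Set C_mix = 110: (Q·15.00 + 4890·553.0) / (Q + 4890) = 110
→ Q = 4890·(553.0 − 110)/(110 − 15.00) = 22800 L/s.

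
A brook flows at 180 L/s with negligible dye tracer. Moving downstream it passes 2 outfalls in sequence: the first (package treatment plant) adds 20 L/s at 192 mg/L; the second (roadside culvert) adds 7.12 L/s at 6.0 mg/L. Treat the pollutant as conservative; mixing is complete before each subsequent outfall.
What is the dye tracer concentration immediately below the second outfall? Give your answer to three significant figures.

18.7 mg/L

Below outfall 1: Q → 200.0 L/s, C = (180.0·0 + 20.00·192.0)/200.0 = 19.20 mg/L.
Below outfall 2: Q → 207.1 L/s, C = (200.0·19.20 + 7.120·6.000)/207.1 = 18.75 mg/L.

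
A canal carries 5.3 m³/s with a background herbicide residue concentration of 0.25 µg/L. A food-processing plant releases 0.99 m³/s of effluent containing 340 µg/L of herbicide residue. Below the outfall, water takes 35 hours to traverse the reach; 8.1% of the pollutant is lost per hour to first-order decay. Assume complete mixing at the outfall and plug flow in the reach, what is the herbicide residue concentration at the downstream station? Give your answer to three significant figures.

2.79 µg/L

Mixed concentration C = ΣQC/ΣQ = (5.300·0.2500 + 0.9900·340.0) / 6.290 = 337.9/6.290 = 53.72 µg/L.
8.1%/h lost → k = −ln(1 − 0.081) = 0.08447 h⁻¹.
First-order decay: C = 53.72·exp(−k·t) = 53.72·0.05200 = 2.794 µg/L.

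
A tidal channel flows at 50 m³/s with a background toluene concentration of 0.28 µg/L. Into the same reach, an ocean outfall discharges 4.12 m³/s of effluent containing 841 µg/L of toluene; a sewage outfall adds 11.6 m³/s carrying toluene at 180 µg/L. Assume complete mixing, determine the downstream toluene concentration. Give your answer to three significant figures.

After mixing, C = (50.00·0.2800 + 4.120·841.0 + 11.60·180.0) / 65.72 = 5567/65.72 = 84.71 µg/L.

84.7 µg/L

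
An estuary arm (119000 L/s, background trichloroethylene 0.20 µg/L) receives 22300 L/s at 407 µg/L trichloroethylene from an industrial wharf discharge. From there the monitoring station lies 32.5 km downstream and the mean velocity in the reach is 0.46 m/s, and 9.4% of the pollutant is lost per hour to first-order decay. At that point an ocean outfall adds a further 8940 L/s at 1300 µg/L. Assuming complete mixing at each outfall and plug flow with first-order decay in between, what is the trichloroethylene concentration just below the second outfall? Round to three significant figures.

Mixed concentration C = ΣQC/ΣQ = (119000·0.2000 + 22300·407.0) / 141300 = 9100000/141300 = 64.40 µg/L; combined flow 141300 L/s.
Travel time t = 32.5·1000 / 0.46 = 70650 s = 19.63 h.
9.4%/h lost → k = −ln(1 − 0.094) = 0.09872 h⁻¹.
First-order decay: C = 64.40·exp(−k·t) = 64.40·0.1441 = 9.279 µg/L.
Second outfall: C = (141300·9.279 + 8940·1300)/150200 = 86.08 µg/L.

86.1 µg/L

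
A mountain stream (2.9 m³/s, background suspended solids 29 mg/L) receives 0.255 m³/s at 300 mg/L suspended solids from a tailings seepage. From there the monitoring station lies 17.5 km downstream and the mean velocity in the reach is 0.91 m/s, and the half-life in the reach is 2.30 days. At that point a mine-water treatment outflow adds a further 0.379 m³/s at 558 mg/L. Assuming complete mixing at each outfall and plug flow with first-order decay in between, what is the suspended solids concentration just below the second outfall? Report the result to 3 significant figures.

Conservation of mass: C = (2.900·29.00 + 0.2550·300.0) / 3.155 = 160.6/3.155 = 50.90 mg/L; combined flow 3.155 m³/s.
Travel time t = 17.5·1000 / 0.91 = 19230 s = 5.342 h.
Half-life 2.30 d → k = ln 2 / 2.30 = 0.3014 d⁻¹.
Applying C = C₀e^(−kt): 50.90 × 0.9351 = 47.60 mg/L.
At the second outfall, C = (3.155·47.60 + 0.3790·558.0) / (3.155 + 0.3790) = 102.3 mg/L.

102 mg/L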